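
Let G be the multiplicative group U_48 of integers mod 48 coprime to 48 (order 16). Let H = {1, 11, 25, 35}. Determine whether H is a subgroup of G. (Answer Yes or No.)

|H| = 4 divides |G| = 16, consistent with Lagrange.
H contains the identity, every element's inverse is in H, and H is closed under ·: it is a subgroup.
In fact H = ⟨11⟩.

Yes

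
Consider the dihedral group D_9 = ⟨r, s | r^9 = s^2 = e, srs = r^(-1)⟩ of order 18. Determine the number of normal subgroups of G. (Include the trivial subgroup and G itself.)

4

G has 16 subgroups. Checking conjugation-invariance by order — order 1: 1/1 normal; order 2: 0/9 normal; order 3: 1/1 normal; order 6: 0/3 normal; order 9: 1/1 normal; order 18: 1/1 normal.
Total normal subgroups: 4.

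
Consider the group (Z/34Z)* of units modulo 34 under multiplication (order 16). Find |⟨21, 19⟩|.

8

|⟨21⟩| = 4 and |⟨19⟩| = 8, so |H| is a multiple of lcm(4, 8) = 8 and divides |G| = 16.
Closing under the operation: H = {1, 9, 13, 15, 19, 21, 25, 33}, so |H| = 8.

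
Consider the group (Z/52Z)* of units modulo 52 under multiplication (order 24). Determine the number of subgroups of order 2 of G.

3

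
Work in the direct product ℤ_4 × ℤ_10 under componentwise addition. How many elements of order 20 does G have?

16

An element (a,b) has order lcm(ord(a), ord(b)); count pairs with lcm equal to 20.
Enumerating gives 16 such elements.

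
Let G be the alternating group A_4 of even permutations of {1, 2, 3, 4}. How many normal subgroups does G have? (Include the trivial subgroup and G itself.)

3

G has 10 subgroups. Checking conjugation-invariance by order — order 1: 1/1 normal; order 2: 0/3 normal; order 3: 0/4 normal; order 4: 1/1 normal; order 12: 1/1 normal.
Total normal subgroups: 3.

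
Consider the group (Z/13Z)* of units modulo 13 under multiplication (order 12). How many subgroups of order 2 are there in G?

|G| = 12 and 2 | 12, so subgroups of order 2 are possible by Lagrange.
The subgroups of order 2 are: {1, 12}.
So G has 1 subgroup of order 2.

1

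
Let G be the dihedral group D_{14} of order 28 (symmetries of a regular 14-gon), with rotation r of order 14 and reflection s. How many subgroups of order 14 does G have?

|G| = 28 and 14 | 28, so subgroups of order 14 are possible by Lagrange.
The subgroups of order 14 are: {e, r, r^2, r^3, r^4, r^5, r^6, r^7, r^8, r^9, r^10, r^11, r^12, r^13}; {e, r^2, r^4, r^6, r^8, r^10, r^12, s, r^2s, r^4s, r^6s, r^8s, r^10s, r^12s}; {e, r^2, r^4, r^6, r^8, r^10, r^12, rs, r^3s, r^5s, r^7s, r^9s, r^11s, r^13s}.
So G has 3 subgroups of order 14.

3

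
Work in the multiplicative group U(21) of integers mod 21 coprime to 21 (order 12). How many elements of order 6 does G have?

The elements of order 6 are: 2, 5, 10, 11, 17, 19.
That's 6.

6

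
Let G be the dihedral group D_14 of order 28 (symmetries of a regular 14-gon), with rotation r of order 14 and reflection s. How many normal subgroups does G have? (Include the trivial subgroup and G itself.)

G has 28 subgroups. Checking conjugation-invariance by order — order 1: 1/1 normal; order 2: 1/15 normal; order 4: 0/7 normal; order 7: 1/1 normal; order 14: 3/3 normal; order 28: 1/1 normal.
Total normal subgroups: 7.

7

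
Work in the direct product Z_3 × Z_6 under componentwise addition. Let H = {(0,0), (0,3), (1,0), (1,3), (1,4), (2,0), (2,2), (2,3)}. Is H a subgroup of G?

|H| = 8 does not divide |G| = 18, so by Lagrange H is not a subgroup.

No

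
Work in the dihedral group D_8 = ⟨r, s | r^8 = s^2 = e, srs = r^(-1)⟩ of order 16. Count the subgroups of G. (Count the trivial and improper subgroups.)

19

|G| = 16, so by Lagrange every subgroup order divides 16. Divisors: 1, 2, 4, 8, 16.
Subgroups by order — order 1: 1; order 2: 9; order 4: 5; order 8: 3; order 16: 1.
Total: 1 + 9 + 5 + 3 + 1 = 19.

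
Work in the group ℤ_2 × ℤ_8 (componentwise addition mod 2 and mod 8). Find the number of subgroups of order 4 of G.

3

|G| = 16 and 4 | 16, so subgroups of order 4 are possible by Lagrange.
The subgroups of order 4 are: {(0,0), (0,2), (0,4), (0,6)}; {(0,0), (0,4), (1,0), (1,4)}; {(0,0), (0,4), (1,2), (1,6)}.
So G has 3 subgroups of order 4.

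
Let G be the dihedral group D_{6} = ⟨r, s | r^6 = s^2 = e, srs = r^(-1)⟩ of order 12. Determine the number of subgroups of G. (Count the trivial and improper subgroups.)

|G| = 12, so by Lagrange every subgroup order divides 12. Divisors: 1, 2, 3, 4, 6, 12.
Subgroups by order — order 1: 1; order 2: 7; order 3: 1; order 4: 3; order 6: 3; order 12: 1.
Total: 1 + 7 + 1 + 3 + 3 + 1 = 16.

16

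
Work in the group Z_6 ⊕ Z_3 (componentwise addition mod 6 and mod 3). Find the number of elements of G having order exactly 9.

An element (a,b) has order lcm(ord(a), ord(b)); count pairs with lcm equal to 9.
Enumerating gives 0 such elements.

0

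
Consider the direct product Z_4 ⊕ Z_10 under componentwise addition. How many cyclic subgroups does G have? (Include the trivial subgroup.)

Group the elements of G by the cyclic subgroup they generate; each cyclic subgroup of order d accounts for φ(d) elements.
Cyclic subgroups by order — order 1: 1; order 2: 3; order 4: 2; order 5: 1; order 10: 3; order 20: 2.
Total: 12.

12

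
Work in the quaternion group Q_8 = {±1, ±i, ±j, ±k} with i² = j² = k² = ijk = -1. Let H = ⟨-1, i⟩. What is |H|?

|⟨-1⟩| = 2 and |⟨i⟩| = 4, so |H| is a multiple of lcm(2, 4) = 4 and divides |G| = 8.
Closing under the operation: H = {1, -1, i, -i}, so |H| = 4.

4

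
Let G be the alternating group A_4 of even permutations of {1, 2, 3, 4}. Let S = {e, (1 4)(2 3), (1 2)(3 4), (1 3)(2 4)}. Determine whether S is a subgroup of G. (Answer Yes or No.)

|S| = 4 divides |G| = 12, consistent with Lagrange.
S contains the identity, every element's inverse is in S, and S is closed under ∘: it is a subgroup.

Yes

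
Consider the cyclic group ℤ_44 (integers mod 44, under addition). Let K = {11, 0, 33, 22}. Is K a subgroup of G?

Yes

|K| = 4 divides |G| = 44, consistent with Lagrange.
K contains the identity, every element's inverse is in K, and K is closed under +: it is a subgroup.
In fact K = ⟨33⟩.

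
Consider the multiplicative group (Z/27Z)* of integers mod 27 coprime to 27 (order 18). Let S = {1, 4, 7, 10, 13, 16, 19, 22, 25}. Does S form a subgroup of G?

Yes

|S| = 9 divides |G| = 18, consistent with Lagrange.
S contains the identity, every element's inverse is in S, and S is closed under ·: it is a subgroup.
In fact S = ⟨4⟩.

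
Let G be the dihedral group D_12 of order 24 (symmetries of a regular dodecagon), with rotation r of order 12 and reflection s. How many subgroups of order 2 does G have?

|G| = 24 and 2 | 24, so subgroups of order 2 are possible by Lagrange.
The subgroups of order 2 are: {e, r^10s}; {e, r^11s}; {e, r^2s}; {e, r^3s}; … (13 in all).
So G has 13 subgroups of order 2.

13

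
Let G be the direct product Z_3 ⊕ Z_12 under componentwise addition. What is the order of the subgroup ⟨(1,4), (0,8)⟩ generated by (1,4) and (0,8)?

|⟨(1,4)⟩| = 3 and |⟨(0,8)⟩| = 3, so |H| is a multiple of lcm(3, 3) = 3 and divides |G| = 36.
Closing under the operation: H = {(0,0), (0,4), (0,8), (1,0), (1,4), (1,8), (2,0), (2,4), (2,8)}, so |H| = 9.

9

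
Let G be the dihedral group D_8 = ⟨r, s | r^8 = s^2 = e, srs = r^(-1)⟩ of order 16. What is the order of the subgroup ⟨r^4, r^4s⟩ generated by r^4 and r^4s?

4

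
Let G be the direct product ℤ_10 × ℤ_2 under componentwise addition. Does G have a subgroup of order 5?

Yes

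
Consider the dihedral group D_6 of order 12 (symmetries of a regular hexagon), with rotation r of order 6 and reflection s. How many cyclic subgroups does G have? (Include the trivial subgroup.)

10

Each element a generates a cyclic subgroup ⟨a⟩; distinct elements may generate the same one (a cyclic group of order d has φ(d) generators).
Cyclic subgroups by order — order 1: 1; order 2: 7; order 3: 1; order 6: 1.
Total: 10.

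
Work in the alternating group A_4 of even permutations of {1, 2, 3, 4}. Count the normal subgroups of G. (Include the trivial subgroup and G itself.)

3

G has 10 subgroups. Checking conjugation-invariance by order — order 1: 1/1 normal; order 2: 0/3 normal; order 3: 0/4 normal; order 4: 1/1 normal; order 12: 1/1 normal.
Total normal subgroups: 3.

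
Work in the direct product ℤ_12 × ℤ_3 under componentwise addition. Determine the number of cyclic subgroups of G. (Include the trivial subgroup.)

15

A cyclic subgroup of order d is generated by each of its φ(d) elements of order d, so the cyclic subgroups of order d number (#elements of order d)/φ(d).
Cyclic subgroups by order — order 1: 1; order 2: 1; order 3: 4; order 4: 1; order 6: 4; order 12: 4.
Total: 15.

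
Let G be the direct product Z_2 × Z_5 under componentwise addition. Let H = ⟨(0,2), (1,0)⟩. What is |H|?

10

|⟨(0,2)⟩| = 5 and |⟨(1,0)⟩| = 2, so |H| is a multiple of lcm(5, 2) = 10 and divides |G| = 10.
Closing {(0,2), (1,0)} under the group operation gives all of G, so |H| = 10.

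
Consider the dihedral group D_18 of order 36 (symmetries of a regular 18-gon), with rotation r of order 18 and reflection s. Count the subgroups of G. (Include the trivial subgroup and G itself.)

45

|G| = 36, so by Lagrange every subgroup order divides 36. Divisors: 1, 2, 3, 4, 6, 9, 12, 18, 36.
Subgroups by order — order 1: 1; order 2: 19; order 3: 1; order 4: 9; order 6: 7; order 9: 1; order 12: 3; order 18: 3; order 36: 1.
Total: 1 + 19 + 1 + 9 + 7 + 1 + 3 + 3 + 1 = 45.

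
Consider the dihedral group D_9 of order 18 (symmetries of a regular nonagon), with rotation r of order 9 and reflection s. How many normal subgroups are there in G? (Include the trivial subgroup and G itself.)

G has 16 subgroups. Checking conjugation-invariance by order — order 1: 1/1 normal; order 2: 0/9 normal; order 3: 1/1 normal; order 6: 0/3 normal; order 9: 1/1 normal; order 18: 1/1 normal.
Total normal subgroups: 4.

4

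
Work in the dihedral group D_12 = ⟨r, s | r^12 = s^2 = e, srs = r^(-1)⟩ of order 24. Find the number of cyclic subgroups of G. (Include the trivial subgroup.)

A cyclic subgroup of order d is generated by each of its φ(d) elements of order d, so the cyclic subgroups of order d number (#elements of order d)/φ(d).
Cyclic subgroups by order — order 1: 1; order 2: 13; order 3: 1; order 4: 1; order 6: 1; order 12: 1.
Total: 18.

18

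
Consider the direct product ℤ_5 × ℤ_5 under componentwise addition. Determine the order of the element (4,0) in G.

The order of (4,0) in Z_5 × Z_5 is lcm(ord(4) in Z_5, ord(0) in Z_5).
ord(4) = 5 and ord(0) = 1, so |⟨(4,0)⟩| = lcm(5, 1) = 5.

5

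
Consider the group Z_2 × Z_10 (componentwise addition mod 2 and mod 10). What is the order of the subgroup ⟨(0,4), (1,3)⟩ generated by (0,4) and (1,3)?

|⟨(0,4)⟩| = 5 and |⟨(1,3)⟩| = 10, so |H| is a multiple of lcm(5, 10) = 10 and divides |G| = 20.
Closing under the operation: H = {(0,0), (0,2), (0,4), (0,6), (0,8), (1,1), (1,3), (1,5), (1,7), (1,9)}, so |H| = 10.

10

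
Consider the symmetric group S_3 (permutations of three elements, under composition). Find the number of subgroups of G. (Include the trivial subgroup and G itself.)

|G| = 6, so by Lagrange every subgroup order divides 6. Divisors: 1, 2, 3, 6.
Subgroups by order — order 1: 1; order 2: 3; order 3: 1; order 6: 1.
Total: 1 + 3 + 1 + 1 = 6.

6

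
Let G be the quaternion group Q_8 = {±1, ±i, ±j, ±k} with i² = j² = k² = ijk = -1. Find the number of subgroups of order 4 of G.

|G| = 8 and 4 | 8, so subgroups of order 4 are possible by Lagrange.
The subgroups of order 4 are: {1, -1, i, -i}; {1, -1, j, -j}; {1, -1, k, -k}.
So G has 3 subgroups of order 4.

3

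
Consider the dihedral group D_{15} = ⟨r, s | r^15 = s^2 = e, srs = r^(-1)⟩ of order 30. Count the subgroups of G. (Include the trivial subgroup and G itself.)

|G| = 30, so by Lagrange every subgroup order divides 30. Divisors: 1, 2, 3, 5, 6, 10, 15, 30.
Subgroups by order — order 1: 1; order 2: 15; order 3: 1; order 5: 1; order 6: 5; order 10: 3; order 15: 1; order 30: 1.
Total: 1 + 15 + 1 + 1 + 5 + 3 + 1 + 1 = 28.

28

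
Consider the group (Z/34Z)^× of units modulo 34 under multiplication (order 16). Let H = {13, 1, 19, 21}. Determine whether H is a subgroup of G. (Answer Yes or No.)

No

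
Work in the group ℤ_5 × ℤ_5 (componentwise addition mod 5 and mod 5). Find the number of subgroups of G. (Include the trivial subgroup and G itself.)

|G| = 25, so by Lagrange every subgroup order divides 25. Divisors: 1, 5, 25.
Subgroups by order — order 1: 1; order 5: 6; order 25: 1.
Total: 1 + 6 + 1 = 8.

8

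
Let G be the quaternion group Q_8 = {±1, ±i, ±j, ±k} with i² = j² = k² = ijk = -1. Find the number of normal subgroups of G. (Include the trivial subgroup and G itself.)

G has 6 subgroups. Checking conjugation-invariance by order — order 1: 1/1 normal; order 2: 1/1 normal; order 4: 3/3 normal; order 8: 1/1 normal.
Total normal subgroups: 6.

6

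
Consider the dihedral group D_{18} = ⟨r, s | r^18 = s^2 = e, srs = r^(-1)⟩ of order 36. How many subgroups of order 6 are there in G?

7

|G| = 36 and 6 | 36, so subgroups of order 6 are possible by Lagrange.
The subgroups of order 6 are: {e, r^6, r^12, r^4s, r^10s, r^16s}; {e, r^6, r^12, r^5s, r^11s, r^17s}; {e, r^6, r^12, s, r^6s, r^12s}; {e, r^6, r^12, rs, r^7s, r^13s}; … (7 in all).
So G has 7 subgroups of order 6.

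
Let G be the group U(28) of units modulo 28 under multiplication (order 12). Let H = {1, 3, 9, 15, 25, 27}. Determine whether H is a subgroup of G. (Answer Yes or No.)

3 ∈ H but its inverse 19 ∉ H, so H is not a subgroup.

No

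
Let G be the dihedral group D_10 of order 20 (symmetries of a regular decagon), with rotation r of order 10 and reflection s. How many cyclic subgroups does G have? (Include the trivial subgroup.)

14

Group the elements of G by the cyclic subgroup they generate; each cyclic subgroup of order d accounts for φ(d) elements.
Cyclic subgroups by order — order 1: 1; order 2: 11; order 5: 1; order 10: 1.
Total: 14.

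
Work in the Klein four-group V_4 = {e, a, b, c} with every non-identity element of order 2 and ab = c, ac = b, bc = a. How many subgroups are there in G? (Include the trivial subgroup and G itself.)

5

|G| = 4, so by Lagrange every subgroup order divides 4. Divisors: 1, 2, 4.
Subgroups by order — order 1: 1; order 2: 3; order 4: 1.
Total: 1 + 3 + 1 = 5.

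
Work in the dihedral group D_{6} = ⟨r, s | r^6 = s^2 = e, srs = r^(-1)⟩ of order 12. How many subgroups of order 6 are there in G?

3

|G| = 12 and 6 | 12, so subgroups of order 6 are possible by Lagrange.
The subgroups of order 6 are: {e, r, r^2, r^3, r^4, r^5}; {e, r^2, r^4, s, r^2s, r^4s}; {e, r^2, r^4, rs, r^3s, r^5s}.
So G has 3 subgroups of order 6.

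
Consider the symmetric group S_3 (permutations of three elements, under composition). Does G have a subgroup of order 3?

Yes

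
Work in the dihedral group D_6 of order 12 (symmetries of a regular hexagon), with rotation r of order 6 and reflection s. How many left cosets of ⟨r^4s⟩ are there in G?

|⟨r^4s⟩| = 2 and |G| = 12.
By Lagrange, [G : H] = |G|/|H| = 12/2 = 6.

6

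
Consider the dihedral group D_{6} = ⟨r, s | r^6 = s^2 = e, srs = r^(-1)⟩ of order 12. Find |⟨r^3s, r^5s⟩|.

6

|⟨r^3s⟩| = 2 and |⟨r^5s⟩| = 2, so |H| is a multiple of lcm(2, 2) = 2 and divides |G| = 12.
Closing under the operation: H = {e, r^2, r^4, rs, r^3s, r^5s}, so |H| = 6.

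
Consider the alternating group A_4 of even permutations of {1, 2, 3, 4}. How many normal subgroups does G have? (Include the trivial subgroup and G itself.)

G has 10 subgroups. Checking conjugation-invariance by order — order 1: 1/1 normal; order 2: 0/3 normal; order 3: 0/4 normal; order 4: 1/1 normal; order 12: 1/1 normal.
Total normal subgroups: 3.

3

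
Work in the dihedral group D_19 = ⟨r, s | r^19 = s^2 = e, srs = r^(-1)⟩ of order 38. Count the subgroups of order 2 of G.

|G| = 38 and 2 | 38, so subgroups of order 2 are possible by Lagrange.
The subgroups of order 2 are: {e, r^10s}; {e, r^11s}; {e, r^12s}; {e, r^13s}; … (19 in all).
So G has 19 subgroups of order 2.

19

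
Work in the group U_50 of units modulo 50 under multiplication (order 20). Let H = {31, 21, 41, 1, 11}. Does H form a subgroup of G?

Yes

|H| = 5 divides |G| = 20, consistent with Lagrange.
H contains the identity, every element's inverse is in H, and H is closed under ·: it is a subgroup.
In fact H = ⟨21⟩.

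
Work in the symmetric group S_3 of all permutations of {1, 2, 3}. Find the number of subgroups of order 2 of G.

|G| = 6 and 2 | 6, so subgroups of order 2 are possible by Lagrange.
The subgroups of order 2 are: {e, (1 2)}; {e, (1 3)}; {e, (2 3)}.
So G has 3 subgroups of order 2.

3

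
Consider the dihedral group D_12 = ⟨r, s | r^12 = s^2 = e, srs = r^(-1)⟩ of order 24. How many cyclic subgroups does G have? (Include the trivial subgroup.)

Each element a generates a cyclic subgroup ⟨a⟩; distinct elements may generate the same one (a cyclic group of order d has φ(d) generators).
Cyclic subgroups by order — order 1: 1; order 2: 13; order 3: 1; order 4: 1; order 6: 1; order 12: 1.
Total: 18.

18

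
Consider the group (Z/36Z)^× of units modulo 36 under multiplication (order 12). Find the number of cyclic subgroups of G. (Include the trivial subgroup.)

8

Each element a generates a cyclic subgroup ⟨a⟩; distinct elements may generate the same one (a cyclic group of order d has φ(d) generators).
Cyclic subgroups by order — order 1: 1; order 2: 3; order 3: 1; order 6: 3.
Total: 8.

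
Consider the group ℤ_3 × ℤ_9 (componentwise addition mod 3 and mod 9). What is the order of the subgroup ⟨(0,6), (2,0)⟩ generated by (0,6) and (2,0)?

9

|⟨(0,6)⟩| = 3 and |⟨(2,0)⟩| = 3, so |H| is a multiple of lcm(3, 3) = 3 and divides |G| = 27.
Closing under the operation: H = {(0,0), (0,3), (0,6), (1,0), (1,3), (1,6), (2,0), (2,3), (2,6)}, so |H| = 9.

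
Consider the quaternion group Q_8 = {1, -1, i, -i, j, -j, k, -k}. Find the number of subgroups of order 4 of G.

|G| = 8 and 4 | 8, so subgroups of order 4 are possible by Lagrange.
The subgroups of order 4 are: {1, -1, i, -i}; {1, -1, j, -j}; {1, -1, k, -k}.
So G has 3 subgroups of order 4.

3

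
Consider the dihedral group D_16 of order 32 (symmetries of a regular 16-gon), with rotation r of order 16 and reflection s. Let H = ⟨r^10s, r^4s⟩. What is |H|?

|⟨r^10s⟩| = 2 and |⟨r^4s⟩| = 2, so |H| is a multiple of lcm(2, 2) = 2 and divides |G| = 32.
Closing under the operation: H = {e, r^2, r^4, r^6, r^8, r^10, r^12, r^14, s, r^2s, r^4s, r^6s, r^8s, r^10s, r^12s, r^14s}, so |H| = 16.

16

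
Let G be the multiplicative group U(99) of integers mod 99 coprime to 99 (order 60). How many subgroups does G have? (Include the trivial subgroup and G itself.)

|G| = 60, so by Lagrange every subgroup order divides 60. Divisors: 1, 2, 3, 4, 5, 6, 10, 12, 15, 20, 30, 60.
Subgroups by order — order 1: 1; order 2: 3; order 3: 1; order 4: 1; order 5: 1; order 6: 3; order 10: 3; order 12: 1; order 15: 1; order 20: 1; order 30: 3; order 60: 1.
Total: 1 + 3 + 1 + 1 + 1 + 3 + 3 + 1 + 1 + 1 + 3 + 1 = 20.

20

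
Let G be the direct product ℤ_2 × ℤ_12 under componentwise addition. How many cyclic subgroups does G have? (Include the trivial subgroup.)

Group the elements of G by the cyclic subgroup they generate; each cyclic subgroup of order d accounts for φ(d) elements.
Cyclic subgroups by order — order 1: 1; order 2: 3; order 3: 1; order 4: 2; order 6: 3; order 12: 2.
Total: 12.

12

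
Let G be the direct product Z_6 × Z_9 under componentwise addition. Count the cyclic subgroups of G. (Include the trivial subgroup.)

16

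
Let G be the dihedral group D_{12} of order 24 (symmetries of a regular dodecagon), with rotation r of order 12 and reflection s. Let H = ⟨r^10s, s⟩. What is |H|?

12

|⟨r^10s⟩| = 2 and |⟨s⟩| = 2, so |H| is a multiple of lcm(2, 2) = 2 and divides |G| = 24.
Closing under the operation: H = {e, r^2, r^4, r^6, r^8, r^10, s, r^2s, r^4s, r^6s, r^8s, r^10s}, so |H| = 12.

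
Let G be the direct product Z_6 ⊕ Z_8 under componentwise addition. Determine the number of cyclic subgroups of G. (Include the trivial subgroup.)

16

Each element a generates a cyclic subgroup ⟨a⟩; distinct elements may generate the same one (a cyclic group of order d has φ(d) generators).
Cyclic subgroups by order — order 1: 1; order 2: 3; order 3: 1; order 4: 2; order 6: 3; order 8: 2; order 12: 2; order 24: 2.
Total: 16.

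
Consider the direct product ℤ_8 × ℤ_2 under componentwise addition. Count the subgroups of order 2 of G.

|G| = 16 and 2 | 16, so subgroups of order 2 are possible by Lagrange.
The subgroups of order 2 are: {(0,0), (0,1)}; {(0,0), (4,0)}; {(0,0), (4,1)}.
So G has 3 subgroups of order 2.

3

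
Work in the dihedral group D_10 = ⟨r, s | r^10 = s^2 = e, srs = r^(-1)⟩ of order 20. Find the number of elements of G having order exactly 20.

No element of G has order 20 (even though 20 | 20).

0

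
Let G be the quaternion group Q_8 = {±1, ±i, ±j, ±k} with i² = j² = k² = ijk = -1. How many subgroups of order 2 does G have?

1

|G| = 8 and 2 | 8, so subgroups of order 2 are possible by Lagrange.
The subgroups of order 2 are: {1, -1}.
So G has 1 subgroup of order 2.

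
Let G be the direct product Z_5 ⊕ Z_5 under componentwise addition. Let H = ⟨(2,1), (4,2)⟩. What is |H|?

|⟨(2,1)⟩| = 5 and |⟨(4,2)⟩| = 5, so |H| is a multiple of lcm(5, 5) = 5 and divides |G| = 25.
Closing under the operation: H = {(0,0), (1,3), (2,1), (3,4), (4,2)}, so |H| = 5.

5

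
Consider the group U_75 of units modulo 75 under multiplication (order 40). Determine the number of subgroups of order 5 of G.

|G| = 40 and 5 | 40, so subgroups of order 5 are possible by Lagrange.
The subgroups of order 5 are: {1, 16, 31, 46, 61}.
So G has 1 subgroup of order 5.

1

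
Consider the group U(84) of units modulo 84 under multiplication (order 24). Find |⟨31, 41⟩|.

|⟨31⟩| = 6 and |⟨41⟩| = 2, so |H| is a multiple of lcm(6, 2) = 6 and divides |G| = 24.
Closing under the operation: H = {1, 5, 11, 17, 19, 23, 25, 31, 37, 41, 55, 71}, so |H| = 12.

12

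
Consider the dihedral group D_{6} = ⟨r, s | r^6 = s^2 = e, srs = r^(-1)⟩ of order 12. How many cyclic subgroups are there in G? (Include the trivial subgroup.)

10

Group the elements of G by the cyclic subgroup they generate; each cyclic subgroup of order d accounts for φ(d) elements.
Cyclic subgroups by order — order 1: 1; order 2: 7; order 3: 1; order 6: 1.
Total: 10.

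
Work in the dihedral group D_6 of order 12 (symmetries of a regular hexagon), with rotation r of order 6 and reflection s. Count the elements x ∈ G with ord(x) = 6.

The elements of order 6 are: r, r^5.
That's 2.

2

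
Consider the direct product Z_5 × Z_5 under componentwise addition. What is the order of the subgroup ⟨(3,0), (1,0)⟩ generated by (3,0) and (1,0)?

|⟨(3,0)⟩| = 5 and |⟨(1,0)⟩| = 5, so |H| is a multiple of lcm(5, 5) = 5 and divides |G| = 25.
Closing under the operation: H = {(0,0), (1,0), (2,0), (3,0), (4,0)}, so |H| = 5.

5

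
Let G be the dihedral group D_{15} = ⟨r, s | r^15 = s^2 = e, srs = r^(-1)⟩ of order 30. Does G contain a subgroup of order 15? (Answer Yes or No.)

Yes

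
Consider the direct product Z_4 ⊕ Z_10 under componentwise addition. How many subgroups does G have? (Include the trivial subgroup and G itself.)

|G| = 40, so by Lagrange every subgroup order divides 40. Divisors: 1, 2, 4, 5, 8, 10, 20, 40.
Subgroups by order — order 1: 1; order 2: 3; order 4: 3; order 5: 1; order 8: 1; order 10: 3; order 20: 3; order 40: 1.
Total: 1 + 3 + 3 + 1 + 1 + 3 + 3 + 1 = 16.

16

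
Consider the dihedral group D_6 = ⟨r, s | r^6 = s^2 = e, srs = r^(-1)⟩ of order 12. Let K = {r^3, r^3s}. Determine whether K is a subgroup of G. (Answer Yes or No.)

The identity e ∉ K, so K is not a subgroup.

No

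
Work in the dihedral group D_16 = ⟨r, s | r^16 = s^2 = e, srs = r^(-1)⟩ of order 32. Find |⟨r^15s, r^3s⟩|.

|⟨r^15s⟩| = 2 and |⟨r^3s⟩| = 2, so |H| is a multiple of lcm(2, 2) = 2 and divides |G| = 32.
Closing under the operation: H = {e, r^4, r^8, r^12, r^3s, r^7s, r^11s, r^15s}, so |H| = 8.

8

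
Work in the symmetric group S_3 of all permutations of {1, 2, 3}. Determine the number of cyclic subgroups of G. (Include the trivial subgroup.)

Each element a generates a cyclic subgroup ⟨a⟩; distinct elements may generate the same one (a cyclic group of order d has φ(d) generators).
Cyclic subgroups by order — order 1: 1; order 2: 3; order 3: 1.
Total: 5.

5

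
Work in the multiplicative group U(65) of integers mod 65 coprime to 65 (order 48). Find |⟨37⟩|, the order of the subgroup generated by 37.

Compute successive powers of 37 mod 65: 37, 4, 18, 16, 7, 64, 28, 61, …; 37^12 ≡ 1 (mod 65).
So |⟨37⟩| = 12.

12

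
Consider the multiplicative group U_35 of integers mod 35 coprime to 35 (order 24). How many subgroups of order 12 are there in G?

|G| = 24 and 12 | 24, so subgroups of order 12 are possible by Lagrange.
The subgroups of order 12 are: {1, 3, 4, 9, 11, 12, 13, 16, 17, 27, 29, 33}; {1, 2, 4, 8, 9, 11, 16, 18, 22, 23, 29, 32}; {1, 4, 6, 9, 11, 16, 19, 24, 26, 29, 31, 34}.
So G has 3 subgroups of order 12.

3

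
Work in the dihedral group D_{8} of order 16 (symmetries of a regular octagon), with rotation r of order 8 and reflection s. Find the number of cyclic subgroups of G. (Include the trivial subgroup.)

12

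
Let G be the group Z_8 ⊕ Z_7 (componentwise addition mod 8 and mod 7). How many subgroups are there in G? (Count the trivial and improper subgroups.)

8

|G| = 56, so by Lagrange every subgroup order divides 56. Divisors: 1, 2, 4, 7, 8, 14, 28, 56.
Subgroups by order — order 1: 1; order 2: 1; order 4: 1; order 7: 1; order 8: 1; order 14: 1; order 28: 1; order 56: 1.
Total: 1 + 1 + 1 + 1 + 1 + 1 + 1 + 1 = 8.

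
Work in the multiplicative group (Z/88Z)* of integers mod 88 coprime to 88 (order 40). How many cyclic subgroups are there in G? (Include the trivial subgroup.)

16

Group the elements of G by the cyclic subgroup they generate; each cyclic subgroup of order d accounts for φ(d) elements.
Cyclic subgroups by order — order 1: 1; order 2: 7; order 5: 1; order 10: 7.
Total: 16.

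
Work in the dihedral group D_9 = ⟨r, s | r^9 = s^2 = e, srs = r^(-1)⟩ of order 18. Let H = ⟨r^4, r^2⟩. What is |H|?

9

|⟨r^4⟩| = 9 and |⟨r^2⟩| = 9, so |H| is a multiple of lcm(9, 9) = 9 and divides |G| = 18.
Closing under the operation: H = {e, r, r^2, r^3, r^4, r^5, r^6, r^7, r^8}, so |H| = 9.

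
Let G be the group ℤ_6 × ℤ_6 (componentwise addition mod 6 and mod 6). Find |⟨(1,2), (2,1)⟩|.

|⟨(1,2)⟩| = 6 and |⟨(2,1)⟩| = 6, so |H| is a multiple of lcm(6, 6) = 6 and divides |G| = 36.
Closing under the operation: H = {(0,0), (0,3), (1,2), (1,5), (2,1), (2,4), (3,0), (3,3), (4,2), (4,5), (5,1), (5,4)}, so |H| = 12.

12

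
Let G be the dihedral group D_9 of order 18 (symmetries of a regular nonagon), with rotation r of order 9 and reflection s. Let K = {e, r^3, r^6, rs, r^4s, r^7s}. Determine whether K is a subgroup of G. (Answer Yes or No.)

|K| = 6 divides |G| = 18, consistent with Lagrange.
K contains the identity, every element's inverse is in K, and K is closed under ·: it is a subgroup.

Yes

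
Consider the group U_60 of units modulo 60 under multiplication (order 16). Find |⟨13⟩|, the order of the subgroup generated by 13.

Compute successive powers of 13 mod 60: 13, 49, 37, 1; 13^4 ≡ 1 (mod 60).
So |⟨13⟩| = 4.

4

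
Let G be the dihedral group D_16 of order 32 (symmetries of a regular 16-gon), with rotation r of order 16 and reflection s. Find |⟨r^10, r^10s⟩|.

|⟨r^10⟩| = 8 and |⟨r^10s⟩| = 2, so |H| is a multiple of lcm(8, 2) = 8 and divides |G| = 32.
Closing under the operation: H = {e, r^2, r^4, r^6, r^8, r^10, r^12, r^14, s, r^2s, r^4s, r^6s, r^8s, r^10s, r^12s, r^14s}, so |H| = 16.

16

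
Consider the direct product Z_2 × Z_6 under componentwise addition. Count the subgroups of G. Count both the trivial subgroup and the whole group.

10

|G| = 12, so by Lagrange every subgroup order divides 12. Divisors: 1, 2, 3, 4, 6, 12.
Subgroups by order — order 1: 1; order 2: 3; order 3: 1; order 4: 1; order 6: 3; order 12: 1.
Total: 1 + 3 + 1 + 1 + 3 + 1 = 10.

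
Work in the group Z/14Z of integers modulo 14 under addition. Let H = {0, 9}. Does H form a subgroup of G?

9 ∈ H but its inverse 5 ∉ H, so H is not a subgroup.

No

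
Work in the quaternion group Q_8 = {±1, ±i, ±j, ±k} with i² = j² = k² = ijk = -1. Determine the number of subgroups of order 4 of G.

|G| = 8 and 4 | 8, so subgroups of order 4 are possible by Lagrange.
The subgroups of order 4 are: {1, -1, i, -i}; {1, -1, j, -j}; {1, -1, k, -k}.
So G has 3 subgroups of order 4.

3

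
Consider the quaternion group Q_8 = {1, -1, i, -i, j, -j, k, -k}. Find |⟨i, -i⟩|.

4

|⟨i⟩| = 4 and |⟨-i⟩| = 4, so |H| is a multiple of lcm(4, 4) = 4 and divides |G| = 8.
Closing under the operation: H = {1, -1, i, -i}, so |H| = 4.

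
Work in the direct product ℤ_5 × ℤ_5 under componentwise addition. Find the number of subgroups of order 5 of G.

|G| = 25 and 5 | 25, so subgroups of order 5 are possible by Lagrange.
The subgroups of order 5 are: {(0,0), (0,1), (0,2), (0,3), (0,4)}; {(0,0), (1,0), (2,0), (3,0), (4,0)}; {(0,0), (1,1), (2,2), (3,3), (4,4)}; {(0,0), (1,2), (2,4), (3,1), (4,3)}; … (6 in all).
So G has 6 subgroups of order 5.

6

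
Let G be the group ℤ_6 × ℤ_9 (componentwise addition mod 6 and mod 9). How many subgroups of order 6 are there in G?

|G| = 54 and 6 | 54, so subgroups of order 6 are possible by Lagrange.
The subgroups of order 6 are: {(0,0), (0,3), (0,6), (3,0), (3,3), (3,6)}; {(0,0), (1,0), (2,0), (3,0), (4,0), (5,0)}; {(0,0), (1,3), (2,6), (3,0), (4,3), (5,6)}; {(0,0), (1,6), (2,3), (3,0), (4,6), (5,3)}.
So G has 4 subgroups of order 6.

4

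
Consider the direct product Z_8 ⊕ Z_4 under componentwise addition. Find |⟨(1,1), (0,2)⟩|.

16

|⟨(1,1)⟩| = 8 and |⟨(0,2)⟩| = 2, so |H| is a multiple of lcm(8, 2) = 8 and divides |G| = 32.
Closing under the operation: H = {(0,0), (0,2), (1,1), (1,3), (2,0), (2,2), (3,1), (3,3), (4,0), (4,2), (5,1), (5,3), (6,0), (6,2), (7,1), (7,3)}, so |H| = 16.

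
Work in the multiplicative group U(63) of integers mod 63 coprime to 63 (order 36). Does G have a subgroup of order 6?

Yes

6 | 36. A subgroup of order 6 is {1, 10, 19, 37, 46, 55}.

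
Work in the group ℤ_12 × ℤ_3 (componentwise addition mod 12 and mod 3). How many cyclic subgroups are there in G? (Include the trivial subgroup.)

A cyclic subgroup of order d is generated by each of its φ(d) elements of order d, so the cyclic subgroups of order d number (#elements of order d)/φ(d).
Cyclic subgroups by order — order 1: 1; order 2: 1; order 3: 4; order 4: 1; order 6: 4; order 12: 4.
Total: 15.

15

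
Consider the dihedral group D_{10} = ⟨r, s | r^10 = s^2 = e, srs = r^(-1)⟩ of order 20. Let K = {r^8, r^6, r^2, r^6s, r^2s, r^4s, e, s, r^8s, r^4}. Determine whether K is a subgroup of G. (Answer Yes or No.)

|K| = 10 divides |G| = 20, consistent with Lagrange.
K contains the identity, every element's inverse is in K, and K is closed under ·: it is a subgroup.

Yes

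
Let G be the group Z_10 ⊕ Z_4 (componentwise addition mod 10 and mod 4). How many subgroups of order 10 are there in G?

|G| = 40 and 10 | 40, so subgroups of order 10 are possible by Lagrange.
The subgroups of order 10 are: {(0,0), (0,2), (2,0), (2,2), (4,0), (4,2), (6,0), (6,2), (8,0), (8,2)}; {(0,0), (1,0), (2,0), (3,0), (4,0), (5,0), (6,0), (7,0), (8,0), (9,0)}; {(0,0), (1,2), (2,0), (3,2), (4,0), (5,2), (6,0), (7,2), (8,0), (9,2)}.
So G has 3 subgroups of order 10.

3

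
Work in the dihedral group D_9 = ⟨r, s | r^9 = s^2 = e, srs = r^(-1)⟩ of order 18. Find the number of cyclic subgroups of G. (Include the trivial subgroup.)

A cyclic subgroup of order d is generated by each of its φ(d) elements of order d, so the cyclic subgroups of order d number (#elements of order d)/φ(d).
Cyclic subgroups by order — order 1: 1; order 2: 9; order 3: 1; order 9: 1.
Total: 12.

12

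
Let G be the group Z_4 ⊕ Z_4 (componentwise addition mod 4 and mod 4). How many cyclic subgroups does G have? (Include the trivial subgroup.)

10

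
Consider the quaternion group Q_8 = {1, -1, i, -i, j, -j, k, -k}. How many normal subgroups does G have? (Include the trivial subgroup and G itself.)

G has 6 subgroups. Checking conjugation-invariance by order — order 1: 1/1 normal; order 2: 1/1 normal; order 4: 3/3 normal; order 8: 1/1 normal.
Total normal subgroups: 6.

6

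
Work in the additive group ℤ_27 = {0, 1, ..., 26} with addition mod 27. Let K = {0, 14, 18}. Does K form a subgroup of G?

No

18 ∈ K but its inverse 9 ∉ K, so K is not a subgroup.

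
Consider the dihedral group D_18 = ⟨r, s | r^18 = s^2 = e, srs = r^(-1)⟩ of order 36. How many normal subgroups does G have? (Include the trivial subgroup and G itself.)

G has 45 subgroups. Checking conjugation-invariance by order — order 1: 1/1 normal; order 2: 1/19 normal; order 3: 1/1 normal; order 4: 0/9 normal; order 6: 1/7 normal; order 9: 1/1 normal; order 12: 0/3 normal; order 18: 3/3 normal; order 36: 1/1 normal.
Total normal subgroups: 9.

9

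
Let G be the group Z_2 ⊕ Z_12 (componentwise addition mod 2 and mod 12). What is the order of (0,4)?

The order of (0,4) in Z_2 × Z_12 is lcm(ord(0) in Z_2, ord(4) in Z_12).
ord(0) = 1 and ord(4) = 3, so |⟨(0,4)⟩| = lcm(1, 3) = 3.

3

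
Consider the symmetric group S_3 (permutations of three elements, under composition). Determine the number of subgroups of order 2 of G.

3

|G| = 6 and 2 | 6, so subgroups of order 2 are possible by Lagrange.
The subgroups of order 2 are: {e, (1 2)}; {e, (1 3)}; {e, (2 3)}.
So G has 3 subgroups of order 2.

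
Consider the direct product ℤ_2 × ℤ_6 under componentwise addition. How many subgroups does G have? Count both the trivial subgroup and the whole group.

|G| = 12, so by Lagrange every subgroup order divides 12. Divisors: 1, 2, 3, 4, 6, 12.
Subgroups by order — order 1: 1; order 2: 3; order 3: 1; order 4: 1; order 6: 3; order 12: 1.
Total: 1 + 3 + 1 + 1 + 3 + 1 = 10.

10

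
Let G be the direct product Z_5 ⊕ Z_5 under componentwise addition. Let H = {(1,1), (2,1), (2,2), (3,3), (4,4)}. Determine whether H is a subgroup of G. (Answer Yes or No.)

No

The identity (0,0) ∉ H, so H is not a subgroup.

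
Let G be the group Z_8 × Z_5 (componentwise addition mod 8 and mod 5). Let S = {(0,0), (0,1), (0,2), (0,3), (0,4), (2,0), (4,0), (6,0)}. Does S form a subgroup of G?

Closure fails: (0,1) + (4,0) = (4,1) ∉ S. So S is not a subgroup.

No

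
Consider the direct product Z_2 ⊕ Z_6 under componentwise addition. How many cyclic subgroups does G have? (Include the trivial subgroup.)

8

Each element a generates a cyclic subgroup ⟨a⟩; distinct elements may generate the same one (a cyclic group of order d has φ(d) generators).
Cyclic subgroups by order — order 1: 1; order 2: 3; order 3: 1; order 6: 3.
Total: 8.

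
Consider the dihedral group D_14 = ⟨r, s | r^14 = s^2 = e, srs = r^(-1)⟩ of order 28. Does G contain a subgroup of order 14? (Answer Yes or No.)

14 | 28. A subgroup of order 14 is {e, r, r^2, r^3, r^4, r^5, r^6, r^7, r^8, r^9, r^10, r^11, r^12, r^13}.

Yes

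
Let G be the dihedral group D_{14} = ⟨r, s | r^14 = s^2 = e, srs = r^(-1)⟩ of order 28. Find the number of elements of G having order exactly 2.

15

Enumerating element orders in G gives 15 elements of order 2.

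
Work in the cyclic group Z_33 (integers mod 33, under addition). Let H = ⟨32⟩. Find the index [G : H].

1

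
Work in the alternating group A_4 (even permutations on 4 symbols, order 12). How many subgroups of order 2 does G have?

3

|G| = 12 and 2 | 12, so subgroups of order 2 are possible by Lagrange.
The subgroups of order 2 are: {e, (1 2)(3 4)}; {e, (1 3)(2 4)}; {e, (1 4)(2 3)}.
So G has 3 subgroups of order 2.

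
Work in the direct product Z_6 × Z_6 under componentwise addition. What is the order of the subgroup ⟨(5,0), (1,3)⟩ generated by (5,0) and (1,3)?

12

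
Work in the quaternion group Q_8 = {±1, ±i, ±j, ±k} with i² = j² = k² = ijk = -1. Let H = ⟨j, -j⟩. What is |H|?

4

|⟨j⟩| = 4 and |⟨-j⟩| = 4, so |H| is a multiple of lcm(4, 4) = 4 and divides |G| = 8.
Closing under the operation: H = {1, -1, j, -j}, so |H| = 4.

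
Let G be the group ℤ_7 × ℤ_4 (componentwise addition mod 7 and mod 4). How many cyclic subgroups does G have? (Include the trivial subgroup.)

6

Each element a generates a cyclic subgroup ⟨a⟩; distinct elements may generate the same one (a cyclic group of order d has φ(d) generators).
Cyclic subgroups by order — order 1: 1; order 2: 1; order 4: 1; order 7: 1; order 14: 1; order 28: 1.
Total: 6.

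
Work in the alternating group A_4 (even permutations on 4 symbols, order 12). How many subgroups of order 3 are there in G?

|G| = 12 and 3 | 12, so subgroups of order 3 are possible by Lagrange.
The subgroups of order 3 are: {e, (1 2 3), (1 3 2)}; {e, (1 2 4), (1 4 2)}; {e, (1 3 4), (1 4 3)}; {e, (2 3 4), (2 4 3)}.
So G has 4 subgroups of order 3.

4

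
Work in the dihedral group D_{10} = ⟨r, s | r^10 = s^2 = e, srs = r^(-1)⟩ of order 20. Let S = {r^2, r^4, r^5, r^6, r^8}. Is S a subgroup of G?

The identity e ∉ S, so S is not a subgroup.

No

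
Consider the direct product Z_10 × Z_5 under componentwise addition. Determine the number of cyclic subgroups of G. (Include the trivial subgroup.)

14

A cyclic subgroup of order d is generated by each of its φ(d) elements of order d, so the cyclic subgroups of order d number (#elements of order d)/φ(d).
Cyclic subgroups by order — order 1: 1; order 2: 1; order 5: 6; order 10: 6.
Total: 14.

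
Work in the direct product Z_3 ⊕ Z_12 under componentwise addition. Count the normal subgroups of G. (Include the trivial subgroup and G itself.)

18

G is abelian, so every subgroup is normal.
G has 18 subgroups in total, hence 18 normal subgroups.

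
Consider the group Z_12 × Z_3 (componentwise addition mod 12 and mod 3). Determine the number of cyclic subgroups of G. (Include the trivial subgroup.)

Each element a generates a cyclic subgroup ⟨a⟩; distinct elements may generate the same one (a cyclic group of order d has φ(d) generators).
Cyclic subgroups by order — order 1: 1; order 2: 1; order 3: 4; order 4: 1; order 6: 4; order 12: 4.
Total: 15.

15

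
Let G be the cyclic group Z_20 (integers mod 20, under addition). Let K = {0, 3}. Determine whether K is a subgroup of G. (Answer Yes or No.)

3 ∈ K but its inverse 17 ∉ K, so K is not a subgroup.

No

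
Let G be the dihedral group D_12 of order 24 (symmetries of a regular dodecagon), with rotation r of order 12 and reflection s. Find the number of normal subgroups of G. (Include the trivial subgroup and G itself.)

9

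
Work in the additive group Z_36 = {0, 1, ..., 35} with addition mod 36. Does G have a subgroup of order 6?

Yes

6 | 36. A subgroup of order 6 is {0, 6, 12, 18, 24, 30}.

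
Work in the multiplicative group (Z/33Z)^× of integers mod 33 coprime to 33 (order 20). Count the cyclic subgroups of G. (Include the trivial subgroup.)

8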